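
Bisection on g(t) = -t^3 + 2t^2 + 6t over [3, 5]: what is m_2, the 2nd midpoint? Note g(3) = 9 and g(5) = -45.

midpoint 4: g = -8 < 0 → [3, 4]
midpoint 3.5: g = 2.625 > 0 → [3.5, 4]

3.5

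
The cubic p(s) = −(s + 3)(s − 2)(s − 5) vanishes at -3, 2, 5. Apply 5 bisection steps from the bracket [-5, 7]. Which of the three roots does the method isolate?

p(1) = -16 < 0, so the root lies in [-5, 1]
p(-2) = -28 < 0, so the root lies in [-5, -2]
p(-3.5) = 23.375 > 0, so the root lies in [-3.5, -2]
p(-2.75) = -9.2031 < 0, so the root lies in [-3.5, -2.75]
p(-3.125) = 5.2051 > 0, so the root lies in [-3.125, -2.75]

-3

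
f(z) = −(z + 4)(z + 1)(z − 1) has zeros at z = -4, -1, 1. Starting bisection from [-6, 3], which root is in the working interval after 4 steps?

f(-1.5) = -3.125 < 0, so the root lies in [-6, -1.5]
f(-3.75) = -3.265625 < 0, so the root lies in [-6, -3.75]
f(-4.875) = 19.919922 > 0, so the root lies in [-4.875, -3.75]
f(-4.3125) = 5.4993 > 0, so the root lies in [-4.3125, -3.75]

-4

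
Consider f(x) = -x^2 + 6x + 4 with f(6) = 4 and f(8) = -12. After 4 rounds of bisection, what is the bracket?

x = 7 gives f = -3, negative; keep [6, 7]
x = 6.5 gives f = 0.75, positive; keep [6.5, 7]
x = 6.75 gives f = -1.0625, negative; keep [6.5, 6.75]
x = 6.625 gives f = -0.1406, negative; keep [6.5, 6.625]

[6.5, 6.625]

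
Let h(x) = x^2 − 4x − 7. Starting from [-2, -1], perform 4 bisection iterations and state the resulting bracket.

h(-1.5) = 1.25 > 0, so the root lies in [-1.5, -1]
h(-1.25) = -0.4375 < 0, so the root lies in [-1.5, -1.25]
h(-1.375) = 0.390625 > 0, so the root lies in [-1.375, -1.25]
h(-1.3125) = -0.0273 < 0, so the root lies in [-1.375, -1.3125]

[-1.375, -1.3125]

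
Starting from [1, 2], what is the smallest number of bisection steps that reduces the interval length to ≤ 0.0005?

11

Width after n steps is 1/2^n. Need 2^n ≥ 1/0.0005 = 2000.
2^10 = 1024 < 2000 ≤ 2^11 = 2048, so n = 11.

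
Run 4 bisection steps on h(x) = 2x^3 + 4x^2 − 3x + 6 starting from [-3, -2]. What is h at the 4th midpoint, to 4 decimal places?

m = -2.5, h(m) = 7.25 (+); new bracket [-3, -2.5]
m = -2.75, h(m) = 2.90625 (+); new bracket [-3, -2.75]
m = -2.875, h(m) = 0.160156 (+); new bracket [-3, -2.875]
m = -2.9375, h(m) = -1.3667 (−); new bracket [-2.9375, -2.875]

-1.3667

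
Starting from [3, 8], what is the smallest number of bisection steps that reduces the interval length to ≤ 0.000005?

Width after n steps is 5/2^n. Need 2^n ≥ 5/0.000005 = 1000000.
2^19 = 524288 < 1000000 ≤ 2^20 = 1048576, so n = 20.

20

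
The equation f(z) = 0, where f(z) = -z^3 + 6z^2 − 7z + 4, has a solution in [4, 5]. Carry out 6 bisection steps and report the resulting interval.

[4.6875, 4.703125]

midpoint 4.5: f = 2.875 > 0 → [4.5, 5]
midpoint 4.75: f = -1.046875 < 0 → [4.5, 4.75]
midpoint 4.625: f = 1.037109 > 0 → [4.625, 4.75]
midpoint 4.6875: f = 0.0266 > 0 → [4.6875, 4.75]
midpoint 4.71875: f = -0.5022 < 0 → [4.6875, 4.71875]
midpoint 4.703125: f = -0.2358 < 0 → [4.6875, 4.703125]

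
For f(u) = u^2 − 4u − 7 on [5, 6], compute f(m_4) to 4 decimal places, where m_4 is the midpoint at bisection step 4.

m = 5.5, f(m) = 1.25 (+); new bracket [5, 5.5]
m = 5.25, f(m) = -0.4375 (−); new bracket [5.25, 5.5]
m = 5.375, f(m) = 0.390625 (+); new bracket [5.25, 5.375]
m = 5.3125, f(m) = -0.0273 (−); new bracket [5.3125, 5.375]

-0.0273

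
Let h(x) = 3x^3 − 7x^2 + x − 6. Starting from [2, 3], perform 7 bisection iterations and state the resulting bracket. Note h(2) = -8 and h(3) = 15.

[2.515625, 2.5234375]

h(2.5) = -0.375 < 0, so the root lies in [2.5, 3]
h(2.75) = 6.203125 > 0, so the root lies in [2.5, 2.75]
h(2.625) = 2.654297 > 0, so the root lies in [2.5, 2.625]
h(2.5625) = 1.0769 > 0, so the root lies in [2.5, 2.5625]
h(2.53125) = 0.3355 > 0, so the root lies in [2.5, 2.53125]
h(2.515625) = -0.0235 < 0, so the root lies in [2.515625, 2.53125]
h(2.5234375) = 0.155 > 0, so the root lies in [2.515625, 2.5234375]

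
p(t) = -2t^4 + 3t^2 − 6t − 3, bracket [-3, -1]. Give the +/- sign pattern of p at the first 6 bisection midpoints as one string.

t = -2 gives p = -11, negative; keep [-2, -1]
t = -1.5 gives p = 2.625, positive; keep [-2, -1.5]
t = -1.75 gives p = -2.070312, negative; keep [-1.75, -1.5]
t = -1.625 gives p = 0.7261, positive; keep [-1.75, -1.625]
t = -1.6875 gives p = -0.5503, negative; keep [-1.6875, -1.625]
t = -1.65625 gives p = 0.1171, positive; keep [-1.6875, -1.65625]

-+-+-+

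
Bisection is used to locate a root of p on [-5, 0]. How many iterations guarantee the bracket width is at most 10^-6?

Width after n steps is 5/2^n. Need 2^n ≥ 5/10^-6 = 5000000.
2^22 = 4194304 < 5000000 ≤ 2^23 = 8388608, so n = 23.

23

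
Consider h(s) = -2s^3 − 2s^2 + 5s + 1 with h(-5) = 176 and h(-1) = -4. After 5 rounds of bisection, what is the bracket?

midpoint -3: h = 22 > 0 → [-3, -1]
midpoint -2: h = -1 < 0 → [-3, -2]
midpoint -2.5: h = 7.25 > 0 → [-2.5, -2]
midpoint -2.25: h = 2.4062 > 0 → [-2.25, -2]
midpoint -2.125: h = 0.5352 > 0 → [-2.125, -2]

[-2.125, -2]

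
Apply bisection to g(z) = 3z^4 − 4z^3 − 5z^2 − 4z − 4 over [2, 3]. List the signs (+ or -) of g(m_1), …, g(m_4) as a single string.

z = 2.5 gives g = 9.4375, positive; keep [2, 2.5]
z = 2.25 gives g = -6.988281, negative; keep [2.25, 2.5]
z = 2.375 gives g = 0.160889, positive; keep [2.25, 2.375]
z = 2.3125 gives g = -3.6618, negative; keep [2.3125, 2.375]

+-+-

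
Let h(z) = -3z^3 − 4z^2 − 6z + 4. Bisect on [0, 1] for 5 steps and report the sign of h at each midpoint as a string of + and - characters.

-+++-

h(0.5) = -0.375 < 0, so the root lies in [0, 0.5]
h(0.25) = 2.203125 > 0, so the root lies in [0.25, 0.5]
h(0.375) = 1.029297 > 0, so the root lies in [0.375, 0.5]
h(0.4375) = 0.3582 > 0, so the root lies in [0.4375, 0.5]
h(0.46875) = -0.0004 < 0, so the root lies in [0.4375, 0.46875]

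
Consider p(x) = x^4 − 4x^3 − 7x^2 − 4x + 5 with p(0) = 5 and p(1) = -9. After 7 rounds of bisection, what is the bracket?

x = 0.5 gives p = 0.8125, positive; keep [0.5, 1]
x = 0.75 gives p = -3.308594, negative; keep [0.5, 0.75]
x = 0.625 gives p = -1.05835, negative; keep [0.5, 0.625]
x = 0.5625 gives p = -0.0766, negative; keep [0.5, 0.5625]
x = 0.53125 gives p = 0.3793, positive; keep [0.53125, 0.5625]
x = 0.546875 gives p = 0.1542, positive; keep [0.546875, 0.5625]
x = 0.5546875 gives p = 0.0395, positive; keep [0.5546875, 0.5625]

[0.5546875, 0.5625]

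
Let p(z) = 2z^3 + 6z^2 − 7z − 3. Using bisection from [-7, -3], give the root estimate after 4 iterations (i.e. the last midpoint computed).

midpoint -5: p = -68 < 0 → [-5, -3]
midpoint -4: p = -7 < 0 → [-4, -3]
midpoint -3.5: p = 9.25 > 0 → [-4, -3.5]
midpoint -3.75: p = 2.1562 > 0 → [-4, -3.75]

-3.75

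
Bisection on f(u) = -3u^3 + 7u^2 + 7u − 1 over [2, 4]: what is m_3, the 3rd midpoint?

3.25

u = 3 gives f = 2, positive; keep [3, 4]
u = 3.5 gives f = -19.375, negative; keep [3, 3.5]
u = 3.25 gives f = -7.296875, negative; keep [3, 3.25]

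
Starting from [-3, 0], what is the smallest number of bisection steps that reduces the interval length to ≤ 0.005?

Width after n steps is 3/2^n. Need 2^n ≥ 3/0.005 = 600.
2^9 = 512 < 600 ≤ 2^10 = 1024, so n = 10.

10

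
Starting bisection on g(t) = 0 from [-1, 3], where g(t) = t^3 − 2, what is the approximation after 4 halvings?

midpoint 1: g = -1 < 0 → [1, 3]
midpoint 2: g = 6 > 0 → [1, 2]
midpoint 1.5: g = 1.375 > 0 → [1, 1.5]
midpoint 1.25: g = -0.0469 < 0 → [1.25, 1.5]

1.25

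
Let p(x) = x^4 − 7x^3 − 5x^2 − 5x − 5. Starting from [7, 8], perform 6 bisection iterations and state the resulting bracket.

[7.734375, 7.75]

m = 7.5, p(m) = -112.8125 (−); new bracket [7.5, 8]
m = 7.75, p(m) = 5.050781 (+); new bracket [7.5, 7.75]
m = 7.625, p(m) = -56.751709 (−); new bracket [7.625, 7.75]
m = 7.6875, p(m) = -26.5854 (−); new bracket [7.6875, 7.75]
m = 7.71875, p(m) = -10.9532 (−); new bracket [7.71875, 7.75]
m = 7.734375, p(m) = -2.998 (−); new bracket [7.734375, 7.75]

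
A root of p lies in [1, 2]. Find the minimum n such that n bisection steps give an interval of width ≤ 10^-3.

Width after n steps is 1/2^n. Need 2^n ≥ 1/10^-3 = 1000.
2^9 = 512 < 1000 ≤ 2^10 = 1024, so n = 10.

10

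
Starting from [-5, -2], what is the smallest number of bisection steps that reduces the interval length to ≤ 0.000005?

20

Width after n steps is 3/2^n. Need 2^n ≥ 3/0.000005 = 600000.
2^19 = 524288 < 600000 ≤ 2^20 = 1048576, so n = 20.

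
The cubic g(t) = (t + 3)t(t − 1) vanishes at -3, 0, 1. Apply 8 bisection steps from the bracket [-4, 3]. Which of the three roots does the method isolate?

-3

t = -0.5 gives g = 1.875, positive; keep [-4, -0.5]
t = -2.25 gives g = 5.484375, positive; keep [-4, -2.25]
t = -3.125 gives g = -1.611328, negative; keep [-3.125, -2.25]
t = -2.6875 gives g = 3.0969, positive; keep [-3.125, -2.6875]
t = -2.90625 gives g = 1.0643, positive; keep [-3.125, -2.90625]
t = -3.015625 gives g = -0.1892, negative; keep [-3.015625, -2.90625]
t = -2.9609375 gives g = 0.4581, positive; keep [-3.015625, -2.9609375]
t = -2.98828125 gives g = 0.1397, positive; keep [-3.015625, -2.98828125]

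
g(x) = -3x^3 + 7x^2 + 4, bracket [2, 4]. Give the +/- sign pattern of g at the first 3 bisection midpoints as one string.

-+-

x = 3 gives g = -14, negative; keep [2, 3]
x = 2.5 gives g = 0.875, positive; keep [2.5, 3]
x = 2.75 gives g = -5.453125, negative; keep [2.5, 2.75]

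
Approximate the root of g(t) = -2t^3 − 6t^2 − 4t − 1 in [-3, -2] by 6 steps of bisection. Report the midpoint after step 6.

midpoint -2.5: g = 2.75 > 0 → [-2.5, -2]
midpoint -2.25: g = 0.40625 > 0 → [-2.25, -2]
midpoint -2.125: g = -0.402344 < 0 → [-2.25, -2.125]
midpoint -2.1875: g = -0.0259 < 0 → [-2.25, -2.1875]
midpoint -2.21875: g = 0.183 > 0 → [-2.21875, -2.1875]
midpoint -2.203125: g = 0.0768 > 0 → [-2.203125, -2.1875]

-2.203125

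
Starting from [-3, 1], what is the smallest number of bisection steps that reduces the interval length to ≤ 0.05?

7

Width after n steps is 4/2^n. Need 2^n ≥ 4/0.05 = 80.
2^6 = 64 < 80 ≤ 2^7 = 128, so n = 7.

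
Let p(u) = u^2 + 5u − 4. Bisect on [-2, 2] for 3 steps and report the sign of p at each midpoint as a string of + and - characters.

-+-

m = 0, p(m) = -4 (−); new bracket [0, 2]
m = 1, p(m) = 2 (+); new bracket [0, 1]
m = 0.5, p(m) = -1.25 (−); new bracket [0.5, 1]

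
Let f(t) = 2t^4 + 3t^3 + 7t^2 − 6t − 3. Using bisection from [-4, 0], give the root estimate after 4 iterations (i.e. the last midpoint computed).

-0.25

t = -2 gives f = 45, positive; keep [-2, 0]
t = -1 gives f = 9, positive; keep [-1, 0]
t = -0.5 gives f = 1.5, positive; keep [-0.5, 0]
t = -0.25 gives f = -1.1016, negative; keep [-0.5, -0.25]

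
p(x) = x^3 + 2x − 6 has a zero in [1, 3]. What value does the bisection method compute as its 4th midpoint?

1.375

midpoint 2: p = 6 > 0 → [1, 2]
midpoint 1.5: p = 0.375 > 0 → [1, 1.5]
midpoint 1.25: p = -1.546875 < 0 → [1.25, 1.5]
midpoint 1.375: p = -0.6504 < 0 → [1.375, 1.5]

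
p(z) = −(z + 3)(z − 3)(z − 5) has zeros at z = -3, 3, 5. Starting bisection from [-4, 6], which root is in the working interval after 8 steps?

-3

z = 1 gives p = -32, negative; keep [-4, 1]
z = -1.5 gives p = -43.875, negative; keep [-4, -1.5]
z = -2.75 gives p = -11.140625, negative; keep [-4, -2.75]
z = -3.375 gives p = 20.0215, positive; keep [-3.375, -2.75]
z = -3.0625 gives p = 3.0549, positive; keep [-3.0625, -2.75]
z = -2.90625 gives p = -4.3778, negative; keep [-3.0625, -2.90625]
z = -2.984375 gives p = -0.7466, negative; keep [-3.0625, -2.984375]
z = -3.0234375 gives p = 1.1327, positive; keep [-3.0234375, -2.984375]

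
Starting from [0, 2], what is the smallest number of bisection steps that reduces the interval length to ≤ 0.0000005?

Width after n steps is 2/2^n. Need 2^n ≥ 2/0.0000005 = 4000000.
2^21 = 2097152 < 4000000 ≤ 2^22 = 4194304, so n = 22.

22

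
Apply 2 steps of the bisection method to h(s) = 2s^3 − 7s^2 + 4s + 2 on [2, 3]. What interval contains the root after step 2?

[2.5, 2.75]

h(2.5) = -0.5 < 0, so the root lies in [2.5, 3]
h(2.75) = 1.65625 > 0, so the root lies in [2.5, 2.75]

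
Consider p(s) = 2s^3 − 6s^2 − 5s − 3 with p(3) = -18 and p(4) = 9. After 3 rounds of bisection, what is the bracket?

p(3.5) = -8.25 < 0, so the root lies in [3.5, 4]
p(3.75) = -0.65625 < 0, so the root lies in [3.75, 4]
p(3.875) = 3.902344 > 0, so the root lies in [3.75, 3.875]

[3.75, 3.875]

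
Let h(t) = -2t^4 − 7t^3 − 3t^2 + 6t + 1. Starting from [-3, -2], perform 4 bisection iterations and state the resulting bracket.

[-2.375, -2.3125]

h(-2.5) = -1.5 < 0, so the root lies in [-2.5, -2]
h(-2.25) = 0.789062 > 0, so the root lies in [-2.5, -2.25]
h(-2.375) = -0.029785 < 0, so the root lies in [-2.375, -2.25]
h(-2.3125) = 0.4524 > 0, so the root lies in [-2.375, -2.3125]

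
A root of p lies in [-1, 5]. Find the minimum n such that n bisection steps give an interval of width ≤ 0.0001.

Width after n steps is 6/2^n. Need 2^n ≥ 6/0.0001 = 60000.
2^15 = 32768 < 60000 ≤ 2^16 = 65536, so n = 16.

16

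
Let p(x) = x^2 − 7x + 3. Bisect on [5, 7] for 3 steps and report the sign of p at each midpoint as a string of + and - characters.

--+

p(6) = -3 < 0, so the root lies in [6, 7]
p(6.5) = -0.25 < 0, so the root lies in [6.5, 7]
p(6.75) = 1.3125 > 0, so the root lies in [6.5, 6.75]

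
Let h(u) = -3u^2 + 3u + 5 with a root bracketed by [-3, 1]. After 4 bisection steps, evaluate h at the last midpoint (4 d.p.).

1.0625

m = -1, h(m) = -1 (−); new bracket [-1, 1]
m = 0, h(m) = 5 (+); new bracket [-1, 0]
m = -0.5, h(m) = 2.75 (+); new bracket [-1, -0.5]
m = -0.75, h(m) = 1.0625 (+); new bracket [-1, -0.75]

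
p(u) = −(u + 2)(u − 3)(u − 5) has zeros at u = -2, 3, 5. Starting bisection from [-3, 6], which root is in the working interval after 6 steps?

p(1.5) = -18.375 < 0, so the root lies in [-3, 1.5]
p(-0.75) = -26.953125 < 0, so the root lies in [-3, -0.75]
p(-1.875) = -4.189453 < 0, so the root lies in [-3, -1.875]
p(-2.4375) = 17.6931 > 0, so the root lies in [-2.4375, -1.875]
p(-2.15625) = 5.7655 > 0, so the root lies in [-2.15625, -1.875]
p(-2.015625) = 0.5498 > 0, so the root lies in [-2.015625, -1.875]

-2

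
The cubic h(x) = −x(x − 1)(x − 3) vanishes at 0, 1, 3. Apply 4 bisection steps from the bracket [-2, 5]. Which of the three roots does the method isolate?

3

h(1.5) = 1.125 > 0, so the root lies in [1.5, 5]
h(3.25) = -1.828125 < 0, so the root lies in [1.5, 3.25]
h(2.375) = 2.041016 > 0, so the root lies in [2.375, 3.25]
h(2.8125) = 0.9558 > 0, so the root lies in [2.8125, 3.25]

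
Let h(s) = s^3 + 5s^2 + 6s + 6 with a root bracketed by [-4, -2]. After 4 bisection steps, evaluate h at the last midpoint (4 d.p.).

h(-3) = 6 > 0, so the root lies in [-4, -3]
h(-3.5) = 3.375 > 0, so the root lies in [-4, -3.5]
h(-3.75) = 1.078125 > 0, so the root lies in [-4, -3.75]
h(-3.875) = -0.3574 < 0, so the root lies in [-3.875, -3.75]

-0.3574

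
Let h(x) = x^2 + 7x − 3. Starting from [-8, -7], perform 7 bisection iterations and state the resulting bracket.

[-7.40625, -7.3984375]

h(-7.5) = 0.75 > 0, so the root lies in [-7.5, -7]
h(-7.25) = -1.1875 < 0, so the root lies in [-7.5, -7.25]
h(-7.375) = -0.234375 < 0, so the root lies in [-7.5, -7.375]
h(-7.4375) = 0.2539 > 0, so the root lies in [-7.4375, -7.375]
h(-7.40625) = 0.0088 > 0, so the root lies in [-7.40625, -7.375]
h(-7.390625) = -0.113 < 0, so the root lies in [-7.40625, -7.390625]
h(-7.3984375) = -0.0522 < 0, so the root lies in [-7.40625, -7.3984375]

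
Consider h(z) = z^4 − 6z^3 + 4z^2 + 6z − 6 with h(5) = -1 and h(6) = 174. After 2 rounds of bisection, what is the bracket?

h(5.5) = 64.8125 > 0, so the root lies in [5, 5.5]
h(5.25) = 27.222656 > 0, so the root lies in [5, 5.25]

[5, 5.25]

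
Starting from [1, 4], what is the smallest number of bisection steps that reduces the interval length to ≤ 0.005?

Width after n steps is 3/2^n. Need 2^n ≥ 3/0.005 = 600.
2^9 = 512 < 600 ≤ 2^10 = 1024, so n = 10.

10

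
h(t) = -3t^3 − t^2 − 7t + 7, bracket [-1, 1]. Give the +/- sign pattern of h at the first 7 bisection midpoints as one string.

++-++++

m = 0, h(m) = 7 (+); new bracket [0, 1]
m = 0.5, h(m) = 2.875 (+); new bracket [0.5, 1]
m = 0.75, h(m) = -0.078125 (−); new bracket [0.5, 0.75]
m = 0.625, h(m) = 1.502 (+); new bracket [0.625, 0.75]
m = 0.6875, h(m) = 0.74 (+); new bracket [0.6875, 0.75]
m = 0.71875, h(m) = 0.3382 (+); new bracket [0.71875, 0.75]
m = 0.734375, h(m) = 0.1319 (+); new bracket [0.734375, 0.75]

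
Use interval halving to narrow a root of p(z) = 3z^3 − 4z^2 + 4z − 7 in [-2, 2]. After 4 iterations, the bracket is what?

midpoint 0: p = -7 < 0 → [0, 2]
midpoint 1: p = -4 < 0 → [1, 2]
midpoint 1.5: p = 0.125 > 0 → [1, 1.5]
midpoint 1.25: p = -2.3906 < 0 → [1.25, 1.5]

[1.25, 1.5]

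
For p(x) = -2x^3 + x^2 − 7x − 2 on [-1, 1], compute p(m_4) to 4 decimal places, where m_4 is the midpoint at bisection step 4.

m = 0, p(m) = -2 (−); new bracket [-1, 0]
m = -0.5, p(m) = 2 (+); new bracket [-0.5, 0]
m = -0.25, p(m) = -0.15625 (−); new bracket [-0.5, -0.25]
m = -0.375, p(m) = 0.8711 (+); new bracket [-0.375, -0.25]

0.8711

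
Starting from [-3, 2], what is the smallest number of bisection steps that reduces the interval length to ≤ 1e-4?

16

Width after n steps is 5/2^n. Need 2^n ≥ 5/1e-4 = 50000.
2^15 = 32768 < 50000 ≤ 2^16 = 65536, so n = 16.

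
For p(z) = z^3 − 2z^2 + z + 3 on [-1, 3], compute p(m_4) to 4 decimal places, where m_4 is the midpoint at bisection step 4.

0.7031

p(1) = 3 > 0, so the root lies in [-1, 1]
p(0) = 3 > 0, so the root lies in [-1, 0]
p(-0.5) = 1.875 > 0, so the root lies in [-1, -0.5]
p(-0.75) = 0.7031 > 0, so the root lies in [-1, -0.75]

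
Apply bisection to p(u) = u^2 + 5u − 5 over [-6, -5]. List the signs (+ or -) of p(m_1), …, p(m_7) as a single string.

--+--+-

p(-5.5) = -2.25 < 0, so the root lies in [-6, -5.5]
p(-5.75) = -0.6875 < 0, so the root lies in [-6, -5.75]
p(-5.875) = 0.140625 > 0, so the root lies in [-5.875, -5.75]
p(-5.8125) = -0.2773 < 0, so the root lies in [-5.875, -5.8125]
p(-5.84375) = -0.0693 < 0, so the root lies in [-5.875, -5.84375]
p(-5.859375) = 0.0354 > 0, so the root lies in [-5.859375, -5.84375]
p(-5.8515625) = -0.017 < 0, so the root lies in [-5.859375, -5.8515625]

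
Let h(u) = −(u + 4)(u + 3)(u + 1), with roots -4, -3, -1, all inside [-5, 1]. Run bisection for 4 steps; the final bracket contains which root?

-1

u = -2 gives h = 2, positive; keep [-2, 1]
u = -0.5 gives h = -4.375, negative; keep [-2, -0.5]
u = -1.25 gives h = 1.203125, positive; keep [-1.25, -0.5]
u = -0.875 gives h = -0.8301, negative; keep [-1.25, -0.875]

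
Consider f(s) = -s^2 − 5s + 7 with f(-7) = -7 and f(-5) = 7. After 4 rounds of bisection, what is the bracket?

m = -6, f(m) = 1 (+); new bracket [-7, -6]
m = -6.5, f(m) = -2.75 (−); new bracket [-6.5, -6]
m = -6.25, f(m) = -0.8125 (−); new bracket [-6.25, -6]
m = -6.125, f(m) = 0.1094 (+); new bracket [-6.25, -6.125]

[-6.25, -6.125]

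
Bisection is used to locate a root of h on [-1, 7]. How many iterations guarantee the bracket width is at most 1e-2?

10

Width after n steps is 8/2^n. Need 2^n ≥ 8/1e-2 = 800.
2^9 = 512 < 800 ≤ 2^10 = 1024, so n = 10.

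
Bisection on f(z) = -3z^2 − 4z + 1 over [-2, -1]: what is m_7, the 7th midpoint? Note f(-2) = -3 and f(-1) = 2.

midpoint -1.5: f = 0.25 > 0 → [-2, -1.5]
midpoint -1.75: f = -1.1875 < 0 → [-1.75, -1.5]
midpoint -1.625: f = -0.421875 < 0 → [-1.625, -1.5]
midpoint -1.5625: f = -0.0742 < 0 → [-1.5625, -1.5]
midpoint -1.53125: f = 0.0908 > 0 → [-1.5625, -1.53125]
midpoint -1.546875: f = 0.009 > 0 → [-1.5625, -1.546875]
midpoint -1.5546875: f = -0.0324 < 0 → [-1.5546875, -1.546875]

-1.5546875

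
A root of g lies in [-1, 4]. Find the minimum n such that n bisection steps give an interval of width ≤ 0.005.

Width after n steps is 5/2^n. Need 2^n ≥ 5/0.005 = 1000.
2^9 = 512 < 1000 ≤ 2^10 = 1024, so n = 10.

10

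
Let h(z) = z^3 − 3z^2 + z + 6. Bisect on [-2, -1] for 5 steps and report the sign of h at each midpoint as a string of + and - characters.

---++

midpoint -1.5: h = -5.625 < 0 → [-1.5, -1]
midpoint -1.25: h = -1.890625 < 0 → [-1.25, -1]
midpoint -1.125: h = -0.345703 < 0 → [-1.125, -1]
midpoint -1.0625: h = 0.3513 > 0 → [-1.125, -1.0625]
midpoint -1.09375: h = 0.0089 > 0 → [-1.125, -1.09375]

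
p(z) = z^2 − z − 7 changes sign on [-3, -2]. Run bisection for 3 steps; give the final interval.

p(-2.5) = 1.75 > 0, so the root lies in [-2.5, -2]
p(-2.25) = 0.3125 > 0, so the root lies in [-2.25, -2]
p(-2.125) = -0.359375 < 0, so the root lies in [-2.25, -2.125]

[-2.25, -2.125]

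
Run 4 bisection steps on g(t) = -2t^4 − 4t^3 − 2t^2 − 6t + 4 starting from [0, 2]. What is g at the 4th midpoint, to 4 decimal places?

g(1) = -10 < 0, so the root lies in [0, 1]
g(0.5) = -0.125 < 0, so the root lies in [0, 0.5]
g(0.25) = 2.304688 > 0, so the root lies in [0.25, 0.5]
g(0.375) = 1.2183 > 0, so the root lies in [0.375, 0.5]

1.2183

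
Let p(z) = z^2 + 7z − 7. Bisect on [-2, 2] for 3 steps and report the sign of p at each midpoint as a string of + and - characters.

m = 0, p(m) = -7 (−); new bracket [0, 2]
m = 1, p(m) = 1 (+); new bracket [0, 1]
m = 0.5, p(m) = -3.25 (−); new bracket [0.5, 1]

-+-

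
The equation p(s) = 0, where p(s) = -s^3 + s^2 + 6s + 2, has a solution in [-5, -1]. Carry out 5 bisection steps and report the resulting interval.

[-1.875, -1.75]

midpoint -3: p = 20 > 0 → [-3, -1]
midpoint -2: p = 2 > 0 → [-2, -1]
midpoint -1.5: p = -1.375 < 0 → [-2, -1.5]
midpoint -1.75: p = -0.0781 < 0 → [-2, -1.75]
midpoint -1.875: p = 0.8574 > 0 → [-1.875, -1.75]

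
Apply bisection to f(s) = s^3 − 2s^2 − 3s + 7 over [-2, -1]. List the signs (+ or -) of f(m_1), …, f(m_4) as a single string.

++--

f(-1.5) = 3.625 > 0, so the root lies in [-2, -1.5]
f(-1.75) = 0.765625 > 0, so the root lies in [-2, -1.75]
f(-1.875) = -0.998047 < 0, so the root lies in [-1.875, -1.75]
f(-1.8125) = -0.0872 < 0, so the root lies in [-1.8125, -1.75]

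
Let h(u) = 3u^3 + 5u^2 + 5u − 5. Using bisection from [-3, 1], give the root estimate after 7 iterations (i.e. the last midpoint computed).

m = -1, h(m) = -8 (−); new bracket [-1, 1]
m = 0, h(m) = -5 (−); new bracket [0, 1]
m = 0.5, h(m) = -0.875 (−); new bracket [0.5, 1]
m = 0.75, h(m) = 2.8281 (+); new bracket [0.5, 0.75]
m = 0.625, h(m) = 0.8105 (+); new bracket [0.5, 0.625]
m = 0.5625, h(m) = -0.0715 (−); new bracket [0.5625, 0.625]
m = 0.59375, h(m) = 0.3594 (+); new bracket [0.5625, 0.59375]

0.59375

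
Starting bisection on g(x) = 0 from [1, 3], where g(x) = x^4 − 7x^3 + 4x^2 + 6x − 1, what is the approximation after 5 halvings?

1.4375

midpoint 2: g = -13 < 0 → [1, 2]
midpoint 1.5: g = -1.5625 < 0 → [1, 1.5]
midpoint 1.25: g = 1.519531 > 0 → [1.25, 1.5]
midpoint 1.375: g = 0.1897 > 0 → [1.375, 1.5]
midpoint 1.4375: g = -0.6326 < 0 → [1.375, 1.4375]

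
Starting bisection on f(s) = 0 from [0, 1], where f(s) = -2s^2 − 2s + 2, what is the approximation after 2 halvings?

0.75

s = 0.5 gives f = 0.5, positive; keep [0.5, 1]
s = 0.75 gives f = -0.625, negative; keep [0.5, 0.75]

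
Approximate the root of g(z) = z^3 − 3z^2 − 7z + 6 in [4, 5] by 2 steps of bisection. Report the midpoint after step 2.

z = 4.5 gives g = 4.875, positive; keep [4, 4.5]
z = 4.25 gives g = -1.171875, negative; keep [4.25, 4.5]

4.25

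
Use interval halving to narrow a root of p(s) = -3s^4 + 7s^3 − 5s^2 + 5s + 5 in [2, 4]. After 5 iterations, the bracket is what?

midpoint 3: p = -79 < 0 → [2, 3]
midpoint 2.5: p = -21.5625 < 0 → [2, 2.5]
midpoint 2.25: p = -6.214844 < 0 → [2, 2.25]
midpoint 2.125: p = -0.9558 < 0 → [2, 2.125]
midpoint 2.0625: p = 1.1716 > 0 → [2.0625, 2.125]

[2.0625, 2.125]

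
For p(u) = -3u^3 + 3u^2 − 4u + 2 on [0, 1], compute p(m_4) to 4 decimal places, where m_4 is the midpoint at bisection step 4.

0.1653

p(0.5) = 0.375 > 0, so the root lies in [0.5, 1]
p(0.75) = -0.578125 < 0, so the root lies in [0.5, 0.75]
p(0.625) = -0.060547 < 0, so the root lies in [0.5, 0.625]
p(0.5625) = 0.1653 > 0, so the root lies in [0.5625, 0.625]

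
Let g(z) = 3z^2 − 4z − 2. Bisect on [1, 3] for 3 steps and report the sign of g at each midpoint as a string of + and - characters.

midpoint 2: g = 2 > 0 → [1, 2]
midpoint 1.5: g = -1.25 < 0 → [1.5, 2]
midpoint 1.75: g = 0.1875 > 0 → [1.5, 1.75]

+-+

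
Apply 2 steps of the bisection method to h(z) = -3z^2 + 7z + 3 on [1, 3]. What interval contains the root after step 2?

[2.5, 3]

midpoint 2: h = 5 > 0 → [2, 3]
midpoint 2.5: h = 1.75 > 0 → [2.5, 3]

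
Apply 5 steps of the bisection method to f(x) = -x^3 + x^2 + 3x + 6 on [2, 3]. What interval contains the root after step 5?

midpoint 2.5: f = 4.125 > 0 → [2.5, 3]
midpoint 2.75: f = 1.015625 > 0 → [2.75, 3]
midpoint 2.875: f = -0.873047 < 0 → [2.75, 2.875]
midpoint 2.8125: f = 0.1003 > 0 → [2.8125, 2.875]
midpoint 2.84375: f = -0.379 < 0 → [2.8125, 2.84375]

[2.8125, 2.84375]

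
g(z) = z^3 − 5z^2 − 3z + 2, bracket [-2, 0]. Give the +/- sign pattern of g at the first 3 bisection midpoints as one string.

g(-1) = -1 < 0, so the root lies in [-1, 0]
g(-0.5) = 2.125 > 0, so the root lies in [-1, -0.5]
g(-0.75) = 1.015625 > 0, so the root lies in [-1, -0.75]

-++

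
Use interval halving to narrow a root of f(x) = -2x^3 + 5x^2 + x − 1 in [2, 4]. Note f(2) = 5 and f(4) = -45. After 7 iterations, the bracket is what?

m = 3, f(m) = -7 (−); new bracket [2, 3]
m = 2.5, f(m) = 1.5 (+); new bracket [2.5, 3]
m = 2.75, f(m) = -2.03125 (−); new bracket [2.5, 2.75]
m = 2.625, f(m) = -0.0977 (−); new bracket [2.5, 2.625]
m = 2.5625, f(m) = 0.7417 (+); new bracket [2.5625, 2.625]
m = 2.59375, f(m) = 0.3323 (+); new bracket [2.59375, 2.625]
m = 2.609375, f(m) = 0.1199 (+); new bracket [2.609375, 2.625]

[2.609375, 2.625]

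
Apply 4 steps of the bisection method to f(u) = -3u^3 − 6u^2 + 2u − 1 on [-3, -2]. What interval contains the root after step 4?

u = -2.5 gives f = 3.375, positive; keep [-2.5, -2]
u = -2.25 gives f = -1.703125, negative; keep [-2.5, -2.25]
u = -2.375 gives f = 0.595703, positive; keep [-2.375, -2.25]
u = -2.3125 gives f = -0.6116, negative; keep [-2.375, -2.3125]

[-2.375, -2.3125]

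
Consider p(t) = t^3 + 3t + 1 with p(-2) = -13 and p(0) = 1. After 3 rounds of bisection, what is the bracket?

[-0.5, -0.25]

t = -1 gives p = -3, negative; keep [-1, 0]
t = -0.5 gives p = -0.625, negative; keep [-0.5, 0]
t = -0.25 gives p = 0.234375, positive; keep [-0.5, -0.25]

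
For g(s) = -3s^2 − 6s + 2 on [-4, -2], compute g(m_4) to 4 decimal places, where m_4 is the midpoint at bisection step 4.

m = -3, g(m) = -7 (−); new bracket [-3, -2]
m = -2.5, g(m) = -1.75 (−); new bracket [-2.5, -2]
m = -2.25, g(m) = 0.3125 (+); new bracket [-2.5, -2.25]
m = -2.375, g(m) = -0.6719 (−); new bracket [-2.375, -2.25]

-0.6719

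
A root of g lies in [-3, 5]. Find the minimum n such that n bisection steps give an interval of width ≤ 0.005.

11

Width after n steps is 8/2^n. Need 2^n ≥ 8/0.005 = 1600.
2^10 = 1024 < 1600 ≤ 2^11 = 2048, so n = 11.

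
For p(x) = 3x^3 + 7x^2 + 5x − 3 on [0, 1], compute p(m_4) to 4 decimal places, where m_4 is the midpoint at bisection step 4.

midpoint 0.5: p = 1.625 > 0 → [0, 0.5]
midpoint 0.25: p = -1.265625 < 0 → [0.25, 0.5]
midpoint 0.375: p = 0.017578 > 0 → [0.25, 0.375]
midpoint 0.3125: p = -0.6624 < 0 → [0.3125, 0.375]

-0.6624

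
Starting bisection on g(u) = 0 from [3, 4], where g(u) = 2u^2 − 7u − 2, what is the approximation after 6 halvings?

m = 3.5, g(m) = -2 (−); new bracket [3.5, 4]
m = 3.75, g(m) = -0.125 (−); new bracket [3.75, 4]
m = 3.875, g(m) = 0.90625 (+); new bracket [3.75, 3.875]
m = 3.8125, g(m) = 0.3828 (+); new bracket [3.75, 3.8125]
m = 3.78125, g(m) = 0.127 (+); new bracket [3.75, 3.78125]
m = 3.765625, g(m) = 0.0005 (+); new bracket [3.75, 3.765625]

3.765625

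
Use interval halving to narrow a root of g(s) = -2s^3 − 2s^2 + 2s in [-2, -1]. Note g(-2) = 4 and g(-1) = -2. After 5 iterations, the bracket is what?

s = -1.5 gives g = -0.75, negative; keep [-2, -1.5]
s = -1.75 gives g = 1.09375, positive; keep [-1.75, -1.5]
s = -1.625 gives g = 0.050781, positive; keep [-1.625, -1.5]
s = -1.5625 gives g = -0.3784, negative; keep [-1.625, -1.5625]
s = -1.59375 gives g = -0.1712, negative; keep [-1.625, -1.59375]

[-1.625, -1.59375]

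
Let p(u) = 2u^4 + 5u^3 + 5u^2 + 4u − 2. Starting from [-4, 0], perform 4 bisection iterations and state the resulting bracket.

[-2, -1.75]

midpoint -2: p = 2 > 0 → [-2, 0]
midpoint -1: p = -4 < 0 → [-2, -1]
midpoint -1.5: p = -3.5 < 0 → [-2, -1.5]
midpoint -1.75: p = -1.7266 < 0 → [-2, -1.75]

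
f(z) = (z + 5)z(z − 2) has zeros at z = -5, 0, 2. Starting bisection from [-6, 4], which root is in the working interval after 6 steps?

-5

midpoint -1: f = 12 > 0 → [-6, -1]
midpoint -3.5: f = 28.875 > 0 → [-6, -3.5]
midpoint -4.75: f = 8.015625 > 0 → [-6, -4.75]
midpoint -5.375: f = -14.8652 < 0 → [-5.375, -4.75]
midpoint -5.0625: f = -2.2346 < 0 → [-5.0625, -4.75]
midpoint -4.90625: f = 3.1766 > 0 → [-5.0625, -4.90625]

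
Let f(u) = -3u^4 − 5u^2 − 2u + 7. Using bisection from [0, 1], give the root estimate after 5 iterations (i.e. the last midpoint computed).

0.84375

midpoint 0.5: f = 4.5625 > 0 → [0.5, 1]
midpoint 0.75: f = 1.738281 > 0 → [0.75, 1]
midpoint 0.875: f = -0.33667 < 0 → [0.75, 0.875]
midpoint 0.8125: f = 0.7668 > 0 → [0.8125, 0.875]
midpoint 0.84375: f = 0.2325 > 0 → [0.84375, 0.875]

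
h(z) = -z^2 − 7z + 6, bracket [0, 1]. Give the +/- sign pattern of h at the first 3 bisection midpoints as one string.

z = 0.5 gives h = 2.25, positive; keep [0.5, 1]
z = 0.75 gives h = 0.1875, positive; keep [0.75, 1]
z = 0.875 gives h = -0.890625, negative; keep [0.75, 0.875]

++-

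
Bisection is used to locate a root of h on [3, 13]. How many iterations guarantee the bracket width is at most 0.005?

11

Width after n steps is 10/2^n. Need 2^n ≥ 10/0.005 = 2000.
2^10 = 1024 < 2000 ≤ 2^11 = 2048, so n = 11.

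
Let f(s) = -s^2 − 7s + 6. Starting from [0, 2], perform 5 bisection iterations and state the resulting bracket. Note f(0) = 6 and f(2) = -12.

f(1) = -2 < 0, so the root lies in [0, 1]
f(0.5) = 2.25 > 0, so the root lies in [0.5, 1]
f(0.75) = 0.1875 > 0, so the root lies in [0.75, 1]
f(0.875) = -0.8906 < 0, so the root lies in [0.75, 0.875]
f(0.8125) = -0.3477 < 0, so the root lies in [0.75, 0.8125]

[0.75, 0.8125]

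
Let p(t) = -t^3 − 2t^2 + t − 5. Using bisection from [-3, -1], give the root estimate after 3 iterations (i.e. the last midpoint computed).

p(-2) = -7 < 0, so the root lies in [-3, -2]
p(-2.5) = -4.375 < 0, so the root lies in [-3, -2.5]
p(-2.75) = -2.078125 < 0, so the root lies in [-3, -2.75]

-2.75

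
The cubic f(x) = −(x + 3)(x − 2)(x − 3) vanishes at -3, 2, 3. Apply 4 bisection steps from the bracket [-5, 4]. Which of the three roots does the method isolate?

f(-0.5) = -21.875 < 0, so the root lies in [-5, -0.5]
f(-2.75) = -6.828125 < 0, so the root lies in [-5, -2.75]
f(-3.875) = 35.341797 > 0, so the root lies in [-3.875, -2.75]
f(-3.3125) = 10.4797 > 0, so the root lies in [-3.3125, -2.75]

-3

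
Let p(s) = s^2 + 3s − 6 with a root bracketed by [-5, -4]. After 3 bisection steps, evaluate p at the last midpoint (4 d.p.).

m = -4.5, p(m) = 0.75 (+); new bracket [-4.5, -4]
m = -4.25, p(m) = -0.6875 (−); new bracket [-4.5, -4.25]
m = -4.375, p(m) = 0.015625 (+); new bracket [-4.375, -4.25]

0.0156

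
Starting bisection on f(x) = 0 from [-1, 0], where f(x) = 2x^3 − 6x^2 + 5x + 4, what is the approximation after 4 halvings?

-0.4375

x = -0.5 gives f = -0.25, negative; keep [-0.5, 0]
x = -0.25 gives f = 2.34375, positive; keep [-0.5, -0.25]
x = -0.375 gives f = 1.175781, positive; keep [-0.5, -0.375]
x = -0.4375 gives f = 0.4966, positive; keep [-0.5, -0.4375]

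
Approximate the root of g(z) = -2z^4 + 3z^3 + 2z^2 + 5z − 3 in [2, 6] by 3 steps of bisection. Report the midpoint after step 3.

2.5

z = 4 gives g = -271, negative; keep [2, 4]
z = 3 gives g = -51, negative; keep [2, 3]
z = 2.5 gives g = -9.25, negative; keep [2, 2.5]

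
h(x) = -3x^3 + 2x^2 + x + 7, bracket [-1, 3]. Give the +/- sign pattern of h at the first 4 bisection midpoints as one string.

+-+-

midpoint 1: h = 7 > 0 → [1, 3]
midpoint 2: h = -7 < 0 → [1, 2]
midpoint 1.5: h = 2.875 > 0 → [1.5, 2]
midpoint 1.75: h = -1.2031 < 0 → [1.5, 1.75]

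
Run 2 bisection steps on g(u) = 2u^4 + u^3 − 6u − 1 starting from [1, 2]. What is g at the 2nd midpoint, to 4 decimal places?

-1.6641

u = 1.5 gives g = 3.5, positive; keep [1, 1.5]
u = 1.25 gives g = -1.664062, negative; keep [1.25, 1.5]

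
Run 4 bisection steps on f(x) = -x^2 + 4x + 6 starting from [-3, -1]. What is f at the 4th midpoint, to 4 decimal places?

0.2344

f(-2) = -6 < 0, so the root lies in [-2, -1]
f(-1.5) = -2.25 < 0, so the root lies in [-1.5, -1]
f(-1.25) = -0.5625 < 0, so the root lies in [-1.25, -1]
f(-1.125) = 0.2344 > 0, so the root lies in [-1.25, -1.125]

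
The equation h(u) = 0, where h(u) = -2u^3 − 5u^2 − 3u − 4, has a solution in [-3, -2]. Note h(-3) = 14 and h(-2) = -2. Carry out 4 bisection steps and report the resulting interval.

[-2.25, -2.1875]

midpoint -2.5: h = 3.5 > 0 → [-2.5, -2]
midpoint -2.25: h = 0.21875 > 0 → [-2.25, -2]
midpoint -2.125: h = -1.011719 < 0 → [-2.25, -2.125]
midpoint -2.1875: h = -0.4282 < 0 → [-2.25, -2.1875]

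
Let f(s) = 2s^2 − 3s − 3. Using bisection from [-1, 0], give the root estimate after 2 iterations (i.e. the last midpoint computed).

f(-0.5) = -1 < 0, so the root lies in [-1, -0.5]
f(-0.75) = 0.375 > 0, so the root lies in [-0.75, -0.5]

-0.75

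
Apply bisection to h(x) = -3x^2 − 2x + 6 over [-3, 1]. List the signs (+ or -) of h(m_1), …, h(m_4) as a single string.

m = -1, h(m) = 5 (+); new bracket [-3, -1]
m = -2, h(m) = -2 (−); new bracket [-2, -1]
m = -1.5, h(m) = 2.25 (+); new bracket [-2, -1.5]
m = -1.75, h(m) = 0.3125 (+); new bracket [-2, -1.75]

+-++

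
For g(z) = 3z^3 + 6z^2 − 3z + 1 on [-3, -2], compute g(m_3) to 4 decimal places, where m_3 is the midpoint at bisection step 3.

1.7793

g(-2.5) = -0.875 < 0, so the root lies in [-2.5, -2]
g(-2.25) = 3.953125 > 0, so the root lies in [-2.5, -2.25]
g(-2.375) = 1.779297 > 0, so the root lies in [-2.5, -2.375]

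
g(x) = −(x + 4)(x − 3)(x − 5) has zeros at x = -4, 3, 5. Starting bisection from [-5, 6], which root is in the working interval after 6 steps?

-4

x = 0.5 gives g = -50.625, negative; keep [-5, 0.5]
x = -2.25 gives g = -66.609375, negative; keep [-5, -2.25]
x = -3.625 gives g = -21.427734, negative; keep [-5, -3.625]
x = -4.3125 gives g = 21.2805, positive; keep [-4.3125, -3.625]
x = -3.96875 gives g = -1.9532, negative; keep [-4.3125, -3.96875]
x = -4.140625 gives g = 9.1786, positive; keep [-4.140625, -3.96875]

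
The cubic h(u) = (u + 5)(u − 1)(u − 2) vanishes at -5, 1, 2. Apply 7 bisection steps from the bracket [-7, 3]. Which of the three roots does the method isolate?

-5

u = -2 gives h = 36, positive; keep [-7, -2]
u = -4.5 gives h = 17.875, positive; keep [-7, -4.5]
u = -5.75 gives h = -39.234375, negative; keep [-5.75, -4.5]
u = -5.125 gives h = -5.4551, negative; keep [-5.125, -4.5]
u = -4.8125 gives h = 7.4246, positive; keep [-5.125, -4.8125]
u = -4.96875 gives h = 1.2998, positive; keep [-5.125, -4.96875]
u = -5.046875 gives h = -1.9974, negative; keep [-5.046875, -4.96875]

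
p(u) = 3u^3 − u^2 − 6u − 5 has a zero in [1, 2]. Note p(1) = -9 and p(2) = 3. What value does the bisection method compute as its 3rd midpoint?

m = 1.5, p(m) = -6.125 (−); new bracket [1.5, 2]
m = 1.75, p(m) = -2.484375 (−); new bracket [1.75, 2]
m = 1.875, p(m) = 0.009766 (+); new bracket [1.75, 1.875]

1.875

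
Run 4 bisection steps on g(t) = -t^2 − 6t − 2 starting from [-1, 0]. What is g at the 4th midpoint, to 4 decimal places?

-0.2227

t = -0.5 gives g = 0.75, positive; keep [-0.5, 0]
t = -0.25 gives g = -0.5625, negative; keep [-0.5, -0.25]
t = -0.375 gives g = 0.109375, positive; keep [-0.375, -0.25]
t = -0.3125 gives g = -0.2227, negative; keep [-0.375, -0.3125]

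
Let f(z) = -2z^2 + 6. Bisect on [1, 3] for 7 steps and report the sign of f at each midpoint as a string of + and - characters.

z = 2 gives f = -2, negative; keep [1, 2]
z = 1.5 gives f = 1.5, positive; keep [1.5, 2]
z = 1.75 gives f = -0.125, negative; keep [1.5, 1.75]
z = 1.625 gives f = 0.7188, positive; keep [1.625, 1.75]
z = 1.6875 gives f = 0.3047, positive; keep [1.6875, 1.75]
z = 1.71875 gives f = 0.0918, positive; keep [1.71875, 1.75]
z = 1.734375 gives f = -0.0161, negative; keep [1.71875, 1.734375]

-+-+++-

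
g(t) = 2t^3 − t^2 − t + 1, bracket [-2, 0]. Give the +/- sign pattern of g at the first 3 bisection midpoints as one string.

-++

midpoint -1: g = -1 < 0 → [-1, 0]
midpoint -0.5: g = 1 > 0 → [-1, -0.5]
midpoint -0.75: g = 0.34375 > 0 → [-1, -0.75]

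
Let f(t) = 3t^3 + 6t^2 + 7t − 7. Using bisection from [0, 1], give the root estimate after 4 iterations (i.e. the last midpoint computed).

m = 0.5, f(m) = -1.625 (−); new bracket [0.5, 1]
m = 0.75, f(m) = 2.890625 (+); new bracket [0.5, 0.75]
m = 0.625, f(m) = 0.451172 (+); new bracket [0.5, 0.625]
m = 0.5625, f(m) = -0.6301 (−); new bracket [0.5625, 0.625]

0.5625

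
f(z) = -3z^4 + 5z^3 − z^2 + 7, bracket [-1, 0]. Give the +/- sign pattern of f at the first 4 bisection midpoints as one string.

z = -0.5 gives f = 5.9375, positive; keep [-1, -0.5]
z = -0.75 gives f = 3.378906, positive; keep [-1, -0.75]
z = -0.875 gives f = 1.126221, positive; keep [-1, -0.875]
z = -0.9375 gives f = -0.3162, negative; keep [-0.9375, -0.875]

+++-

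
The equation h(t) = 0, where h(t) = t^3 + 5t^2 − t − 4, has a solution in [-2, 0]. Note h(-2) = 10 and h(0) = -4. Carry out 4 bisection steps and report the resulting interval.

m = -1, h(m) = 1 (+); new bracket [-1, 0]
m = -0.5, h(m) = -2.375 (−); new bracket [-1, -0.5]
m = -0.75, h(m) = -0.859375 (−); new bracket [-1, -0.75]
m = -0.875, h(m) = 0.0332 (+); new bracket [-0.875, -0.75]

[-0.875, -0.75]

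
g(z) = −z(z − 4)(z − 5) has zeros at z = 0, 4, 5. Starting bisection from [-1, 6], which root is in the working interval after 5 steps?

0

midpoint 2.5: g = -9.375 < 0 → [-1, 2.5]
midpoint 0.75: g = -10.359375 < 0 → [-1, 0.75]
midpoint -0.125: g = 2.642578 > 0 → [-0.125, 0.75]
midpoint 0.3125: g = -5.4016 < 0 → [-0.125, 0.3125]
midpoint 0.09375: g = -1.7967 < 0 → [-0.125, 0.09375]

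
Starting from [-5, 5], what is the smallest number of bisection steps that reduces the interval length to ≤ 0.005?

11

Width after n steps is 10/2^n. Need 2^n ≥ 10/0.005 = 2000.
2^10 = 1024 < 2000 ≤ 2^11 = 2048, so n = 11.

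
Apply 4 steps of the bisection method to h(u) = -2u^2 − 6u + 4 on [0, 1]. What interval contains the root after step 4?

[0.5, 0.5625]

u = 0.5 gives h = 0.5, positive; keep [0.5, 1]
u = 0.75 gives h = -1.625, negative; keep [0.5, 0.75]
u = 0.625 gives h = -0.53125, negative; keep [0.5, 0.625]
u = 0.5625 gives h = -0.0078, negative; keep [0.5, 0.5625]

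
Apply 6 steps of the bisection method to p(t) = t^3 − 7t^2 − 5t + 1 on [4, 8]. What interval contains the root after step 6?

[7.625, 7.6875]

midpoint 6: p = -65 < 0 → [6, 8]
midpoint 7: p = -34 < 0 → [7, 8]
midpoint 7.5: p = -8.375 < 0 → [7.5, 8]
midpoint 7.75: p = 7.2969 > 0 → [7.5, 7.75]
midpoint 7.625: p = -0.7871 < 0 → [7.625, 7.75]
midpoint 7.6875: p = 3.1921 > 0 → [7.625, 7.6875]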